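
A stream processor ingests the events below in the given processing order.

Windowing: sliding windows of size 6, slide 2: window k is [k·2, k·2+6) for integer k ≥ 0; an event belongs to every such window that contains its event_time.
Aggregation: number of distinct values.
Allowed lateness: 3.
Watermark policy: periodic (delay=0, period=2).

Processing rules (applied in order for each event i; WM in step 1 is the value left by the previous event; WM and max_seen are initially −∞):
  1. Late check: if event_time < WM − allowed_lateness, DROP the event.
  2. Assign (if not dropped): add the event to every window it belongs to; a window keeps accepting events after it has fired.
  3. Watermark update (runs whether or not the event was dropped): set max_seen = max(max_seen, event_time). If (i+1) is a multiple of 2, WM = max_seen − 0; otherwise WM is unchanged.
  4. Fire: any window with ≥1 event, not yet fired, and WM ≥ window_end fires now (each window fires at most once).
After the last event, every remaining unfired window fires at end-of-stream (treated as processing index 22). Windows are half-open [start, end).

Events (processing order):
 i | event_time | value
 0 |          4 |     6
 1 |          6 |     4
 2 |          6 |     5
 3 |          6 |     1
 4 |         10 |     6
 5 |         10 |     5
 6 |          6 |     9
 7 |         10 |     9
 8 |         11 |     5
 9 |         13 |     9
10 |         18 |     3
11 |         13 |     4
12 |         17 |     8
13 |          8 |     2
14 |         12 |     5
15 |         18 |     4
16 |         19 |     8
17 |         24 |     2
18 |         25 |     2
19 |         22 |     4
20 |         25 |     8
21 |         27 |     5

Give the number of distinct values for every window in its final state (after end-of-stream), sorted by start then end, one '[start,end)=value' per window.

i=0 t=4 v=6: → [4,10),[2,8),[0,6); WM=−∞
i=1 t=6 v=4: → [6,12),[4,10),[2,8); WM=6; [0,6) fires=1
i=2 t=6 v=5: → [6,12),[4,10),[2,8); WM=6
i=3 t=6 v=1: → [6,12),[4,10),[2,8); WM=6
i=4 t=10 v=6: → [10,16),[8,14),[6,12); WM=6
i=5 t=10 v=5: → [10,16),[8,14),[6,12); WM=10; [2,8) fires=4 [4,10) fires=4
i=6 t=6 v=9: DROP (t<10-3); WM=10
i=7 t=10 v=9: → [10,16),[8,14),[6,12); WM=10
i=8 t=11 v=5: → [10,16),[8,14),[6,12); WM=10
i=9 t=13 v=9: → [12,18),[10,16),[8,14); WM=13; [6,12) fires=5
i=10 t=18 v=3: → [18,24),[16,22),[14,20); WM=13
i=11 t=13 v=4: → [12,18),[10,16),[8,14); WM=18; [8,14) fires=4 [10,16) fires=4 [12,18) fires=2
i=12 t=17 v=8: → [16,22),[14,20),[12,18); WM=18
i=13 t=8 v=2: DROP (t<18-3); WM=18
i=14 t=12 v=5: DROP (t<18-3); WM=18
i=15 t=18 v=4: → [18,24),[16,22),[14,20); WM=18
i=16 t=19 v=8: → [18,24),[16,22),[14,20); WM=18
i=17 t=24 v=2: → [24,30),[22,28),[20,26); WM=24; [14,20) fires=3 [16,22) fires=3 [18,24) fires=3
i=18 t=25 v=2: → [24,30),[22,28),[20,26); WM=24
i=19 t=22 v=4: → [22,28),[20,26),[18,24); WM=25
i=20 t=25 v=8: → [24,30),[22,28),[20,26); WM=25
i=21 t=27 v=5: → [26,32),[24,30),[22,28); WM=27; [20,26) fires=3

[0,6)=1 [2,8)=4 [4,10)=4 [6,12)=5 [8,14)=4 [10,16)=4 [12,18)=3 [14,20)=3 [16,22)=3 [18,24)=3 [20,26)=3 [22,28)=4 [24,30)=3 [26,32)=1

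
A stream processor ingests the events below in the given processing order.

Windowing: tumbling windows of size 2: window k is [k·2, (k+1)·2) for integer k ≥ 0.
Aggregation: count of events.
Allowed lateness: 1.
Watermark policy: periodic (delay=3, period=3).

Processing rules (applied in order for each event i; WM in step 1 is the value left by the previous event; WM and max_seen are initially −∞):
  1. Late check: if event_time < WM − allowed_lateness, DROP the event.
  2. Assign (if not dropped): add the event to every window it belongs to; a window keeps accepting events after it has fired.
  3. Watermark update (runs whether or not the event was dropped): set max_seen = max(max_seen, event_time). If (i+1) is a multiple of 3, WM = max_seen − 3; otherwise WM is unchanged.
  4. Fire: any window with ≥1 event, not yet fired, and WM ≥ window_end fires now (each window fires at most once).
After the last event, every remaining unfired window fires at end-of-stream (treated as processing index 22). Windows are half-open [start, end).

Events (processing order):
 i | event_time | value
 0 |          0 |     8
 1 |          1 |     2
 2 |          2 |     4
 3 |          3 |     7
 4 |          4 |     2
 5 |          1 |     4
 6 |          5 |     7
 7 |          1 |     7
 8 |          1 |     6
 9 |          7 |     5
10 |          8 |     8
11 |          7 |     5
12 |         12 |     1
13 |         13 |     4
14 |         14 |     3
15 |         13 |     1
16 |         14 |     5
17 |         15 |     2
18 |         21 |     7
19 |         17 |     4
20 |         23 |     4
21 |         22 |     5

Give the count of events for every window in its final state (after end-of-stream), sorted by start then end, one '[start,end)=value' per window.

i=0 t=0 v=8: → [0,2); WM=−∞
i=1 t=1 v=2: → [0,2); WM=−∞
i=2 t=2 v=4: → [2,4); WM=-1
i=3 t=3 v=7: → [2,4); WM=-1
i=4 t=4 v=2: → [4,6); WM=-1
i=5 t=1 v=4: → [0,2); WM=1
i=6 t=5 v=7: → [4,6); WM=1
i=7 t=1 v=7: → [0,2); WM=1
i=8 t=1 v=6: → [0,2); WM=2; [0,2) fires=5
i=9 t=7 v=5: → [6,8); WM=2
i=10 t=8 v=8: → [8,10); WM=2
i=11 t=7 v=5: → [6,8); WM=5; [2,4) fires=2
i=12 t=12 v=1: → [12,14); WM=5
i=13 t=13 v=4: → [12,14); WM=5
i=14 t=14 v=3: → [14,16); WM=11; [4,6) fires=2 [6,8) fires=2 [8,10) fires=1
i=15 t=13 v=1: → [12,14); WM=11
i=16 t=14 v=5: → [14,16); WM=11
i=17 t=15 v=2: → [14,16); WM=12
i=18 t=21 v=7: → [20,22); WM=12
i=19 t=17 v=4: → [16,18); WM=12
i=20 t=23 v=4: → [22,24); WM=20; [12,14) fires=3 [14,16) fires=3 [16,18) fires=1
i=21 t=22 v=5: → [22,24); WM=20

[0,2)=5 [2,4)=2 [4,6)=2 [6,8)=2 [8,10)=1 [12,14)=3 [14,16)=3 [16,18)=1 [20,22)=1 [22,24)=2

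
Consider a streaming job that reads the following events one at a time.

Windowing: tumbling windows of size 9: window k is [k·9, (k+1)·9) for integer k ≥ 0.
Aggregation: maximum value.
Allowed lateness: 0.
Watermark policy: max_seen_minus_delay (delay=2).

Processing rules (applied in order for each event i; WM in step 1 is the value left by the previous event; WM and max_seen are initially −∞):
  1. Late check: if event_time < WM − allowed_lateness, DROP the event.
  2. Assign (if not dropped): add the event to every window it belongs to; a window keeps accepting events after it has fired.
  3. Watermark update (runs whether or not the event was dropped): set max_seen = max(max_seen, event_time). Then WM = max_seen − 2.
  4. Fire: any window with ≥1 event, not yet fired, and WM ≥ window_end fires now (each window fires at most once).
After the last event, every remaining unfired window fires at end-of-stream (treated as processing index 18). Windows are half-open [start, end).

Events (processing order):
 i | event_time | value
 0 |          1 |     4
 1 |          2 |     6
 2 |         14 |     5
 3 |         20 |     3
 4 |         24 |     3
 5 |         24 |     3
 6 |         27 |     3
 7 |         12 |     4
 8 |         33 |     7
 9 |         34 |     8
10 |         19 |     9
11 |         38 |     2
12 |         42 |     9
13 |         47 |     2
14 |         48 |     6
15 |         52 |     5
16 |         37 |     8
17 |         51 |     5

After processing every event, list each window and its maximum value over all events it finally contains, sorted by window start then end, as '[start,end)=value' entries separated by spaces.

i=0 t=1 v=4: → [0,9); WM=-1
i=1 t=2 v=6: → [0,9); WM=0
i=2 t=14 v=5: → [9,18); WM=12; [0,9) fires=6
i=3 t=20 v=3: → [18,27); WM=18; [9,18) fires=5
i=4 t=24 v=3: → [18,27); WM=22
i=5 t=24 v=3: → [18,27); WM=22
i=6 t=27 v=3: → [27,36); WM=25
i=7 t=12 v=4: DROP (t<25-0); WM=25
i=8 t=33 v=7: → [27,36); WM=31; [18,27) fires=3
i=9 t=34 v=8: → [27,36); WM=32
i=10 t=19 v=9: DROP (t<32-0); WM=32
i=11 t=38 v=2: → [36,45); WM=36; [27,36) fires=8
i=12 t=42 v=9: → [36,45); WM=40
i=13 t=47 v=2: → [45,54); WM=45; [36,45) fires=9
i=14 t=48 v=6: → [45,54); WM=46
i=15 t=52 v=5: → [45,54); WM=50
i=16 t=37 v=8: DROP (t<50-0); WM=50
i=17 t=51 v=5: → [45,54); WM=50

[0,9)=6 [9,18)=5 [18,27)=3 [27,36)=8 [36,45)=9 [45,54)=6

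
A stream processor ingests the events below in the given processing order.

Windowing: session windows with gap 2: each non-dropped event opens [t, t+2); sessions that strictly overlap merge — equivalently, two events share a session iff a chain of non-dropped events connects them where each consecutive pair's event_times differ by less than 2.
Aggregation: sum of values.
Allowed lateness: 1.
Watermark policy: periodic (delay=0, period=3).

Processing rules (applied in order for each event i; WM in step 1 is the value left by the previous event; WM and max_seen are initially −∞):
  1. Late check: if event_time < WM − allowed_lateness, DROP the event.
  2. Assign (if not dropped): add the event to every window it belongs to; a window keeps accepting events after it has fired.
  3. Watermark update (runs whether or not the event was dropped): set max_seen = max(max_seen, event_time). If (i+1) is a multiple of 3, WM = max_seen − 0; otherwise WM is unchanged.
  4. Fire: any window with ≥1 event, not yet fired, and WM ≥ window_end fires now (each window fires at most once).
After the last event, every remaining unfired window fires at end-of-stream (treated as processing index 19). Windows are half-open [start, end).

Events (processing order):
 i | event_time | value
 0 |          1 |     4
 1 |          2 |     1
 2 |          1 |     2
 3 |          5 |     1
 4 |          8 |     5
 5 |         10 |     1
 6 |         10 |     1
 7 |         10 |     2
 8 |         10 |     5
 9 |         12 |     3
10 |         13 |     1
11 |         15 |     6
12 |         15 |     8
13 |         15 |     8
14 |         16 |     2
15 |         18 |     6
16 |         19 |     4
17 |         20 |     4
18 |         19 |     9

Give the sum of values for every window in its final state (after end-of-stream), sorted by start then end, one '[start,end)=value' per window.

[1,4)=7 [5,7)=1 [8,10)=5 [10,12)=9 [12,15)=4 [15,18)=24 [18,22)=23

i=0 t=1 v=4: → [1,3); WM=−∞
i=1 t=2 v=1: → [1,4); WM=−∞
i=2 t=1 v=2: → [1,4); WM=2
i=3 t=5 v=1: → [5,7); WM=2
i=4 t=8 v=5: → [8,10); WM=2
i=5 t=10 v=1: → [10,12); WM=10
i=6 t=10 v=1: → [10,12); WM=10
i=7 t=10 v=2: → [10,12); WM=10
i=8 t=10 v=5: → [10,12); WM=10
i=9 t=12 v=3: → [12,14); WM=10
i=10 t=13 v=1: → [12,15); WM=10
i=11 t=15 v=6: → [15,17); WM=15
i=12 t=15 v=8: → [15,17); WM=15
i=13 t=15 v=8: → [15,17); WM=15
i=14 t=16 v=2: → [15,18); WM=16
i=15 t=18 v=6: → [18,20); WM=16
i=16 t=19 v=4: → [18,21); WM=16
i=17 t=20 v=4: → [18,22); WM=20
i=18 t=19 v=9: → [18,22); WM=20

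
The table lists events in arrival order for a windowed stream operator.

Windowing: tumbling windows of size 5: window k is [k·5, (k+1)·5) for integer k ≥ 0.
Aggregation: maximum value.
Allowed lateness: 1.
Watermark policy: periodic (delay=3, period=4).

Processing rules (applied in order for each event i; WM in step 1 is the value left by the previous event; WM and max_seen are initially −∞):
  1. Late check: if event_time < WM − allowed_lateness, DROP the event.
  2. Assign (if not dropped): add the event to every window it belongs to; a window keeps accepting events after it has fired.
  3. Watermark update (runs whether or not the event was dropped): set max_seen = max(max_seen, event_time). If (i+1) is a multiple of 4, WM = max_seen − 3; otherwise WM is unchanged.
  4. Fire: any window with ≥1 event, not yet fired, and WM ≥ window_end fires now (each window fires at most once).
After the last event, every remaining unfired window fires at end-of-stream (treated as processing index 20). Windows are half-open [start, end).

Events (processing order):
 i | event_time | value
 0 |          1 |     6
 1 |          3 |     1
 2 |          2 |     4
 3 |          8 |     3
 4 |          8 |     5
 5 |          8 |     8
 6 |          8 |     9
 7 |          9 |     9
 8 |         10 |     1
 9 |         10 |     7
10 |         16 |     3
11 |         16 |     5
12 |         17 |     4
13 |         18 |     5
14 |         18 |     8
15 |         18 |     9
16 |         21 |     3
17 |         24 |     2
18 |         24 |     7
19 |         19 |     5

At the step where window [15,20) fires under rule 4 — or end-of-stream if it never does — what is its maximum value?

i=0 t=1 v=6: → [0,5); WM=−∞
i=1 t=3 v=1: → [0,5); WM=−∞
i=2 t=2 v=4: → [0,5); WM=−∞
i=3 t=8 v=3: → [5,10); WM=5; [0,5) fires=6
i=4 t=8 v=5: → [5,10); WM=5
i=5 t=8 v=8: → [5,10); WM=5
i=6 t=8 v=9: → [5,10); WM=5
i=7 t=9 v=9: → [5,10); WM=6
i=8 t=10 v=1: → [10,15); WM=6
i=9 t=10 v=7: → [10,15); WM=6
i=10 t=16 v=3: → [15,20); WM=6
i=11 t=16 v=5: → [15,20); WM=13; [5,10) fires=9
i=12 t=17 v=4: → [15,20); WM=13
i=13 t=18 v=5: → [15,20); WM=13
i=14 t=18 v=8: → [15,20); WM=13
i=15 t=18 v=9: → [15,20); WM=15; [10,15) fires=7
i=16 t=21 v=3: → [20,25); WM=15
i=17 t=24 v=2: → [20,25); WM=15
i=18 t=24 v=7: → [20,25); WM=15
i=19 t=19 v=5: → [15,20); WM=21; [15,20) fires=9

9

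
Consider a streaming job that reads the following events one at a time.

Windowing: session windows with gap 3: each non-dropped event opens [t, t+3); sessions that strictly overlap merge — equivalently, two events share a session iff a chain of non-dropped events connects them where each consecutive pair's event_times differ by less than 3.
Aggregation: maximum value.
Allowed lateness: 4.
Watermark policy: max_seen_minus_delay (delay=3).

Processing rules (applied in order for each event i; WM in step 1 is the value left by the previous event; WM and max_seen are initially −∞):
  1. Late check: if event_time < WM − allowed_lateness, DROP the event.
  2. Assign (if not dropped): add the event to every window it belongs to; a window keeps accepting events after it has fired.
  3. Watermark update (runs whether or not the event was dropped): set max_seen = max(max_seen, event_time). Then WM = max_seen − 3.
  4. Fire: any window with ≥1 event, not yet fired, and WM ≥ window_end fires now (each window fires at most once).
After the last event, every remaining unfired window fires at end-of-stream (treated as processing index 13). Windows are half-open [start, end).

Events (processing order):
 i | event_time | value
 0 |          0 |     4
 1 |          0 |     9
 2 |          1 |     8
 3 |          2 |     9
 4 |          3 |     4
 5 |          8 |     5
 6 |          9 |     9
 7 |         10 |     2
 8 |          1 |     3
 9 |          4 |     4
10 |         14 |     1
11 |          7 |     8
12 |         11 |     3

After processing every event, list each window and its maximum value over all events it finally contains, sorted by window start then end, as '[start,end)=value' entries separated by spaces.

i=0 t=0 v=4: → [0,3); WM=-3
i=1 t=0 v=9: → [0,3); WM=-3
i=2 t=1 v=8: → [0,4); WM=-2
i=3 t=2 v=9: → [0,5); WM=-1
i=4 t=3 v=4: → [0,6); WM=0
i=5 t=8 v=5: → [8,11); WM=5
i=6 t=9 v=9: → [8,12); WM=6
i=7 t=10 v=2: → [8,13); WM=7
i=8 t=1 v=3: DROP (t<7-4); WM=7
i=9 t=4 v=4: → [0,7); WM=7
i=10 t=14 v=1: → [14,17); WM=11
i=11 t=7 v=8: → [7,13); WM=11
i=12 t=11 v=3: → [7,14); WM=11

[0,7)=9 [7,14)=9 [14,17)=1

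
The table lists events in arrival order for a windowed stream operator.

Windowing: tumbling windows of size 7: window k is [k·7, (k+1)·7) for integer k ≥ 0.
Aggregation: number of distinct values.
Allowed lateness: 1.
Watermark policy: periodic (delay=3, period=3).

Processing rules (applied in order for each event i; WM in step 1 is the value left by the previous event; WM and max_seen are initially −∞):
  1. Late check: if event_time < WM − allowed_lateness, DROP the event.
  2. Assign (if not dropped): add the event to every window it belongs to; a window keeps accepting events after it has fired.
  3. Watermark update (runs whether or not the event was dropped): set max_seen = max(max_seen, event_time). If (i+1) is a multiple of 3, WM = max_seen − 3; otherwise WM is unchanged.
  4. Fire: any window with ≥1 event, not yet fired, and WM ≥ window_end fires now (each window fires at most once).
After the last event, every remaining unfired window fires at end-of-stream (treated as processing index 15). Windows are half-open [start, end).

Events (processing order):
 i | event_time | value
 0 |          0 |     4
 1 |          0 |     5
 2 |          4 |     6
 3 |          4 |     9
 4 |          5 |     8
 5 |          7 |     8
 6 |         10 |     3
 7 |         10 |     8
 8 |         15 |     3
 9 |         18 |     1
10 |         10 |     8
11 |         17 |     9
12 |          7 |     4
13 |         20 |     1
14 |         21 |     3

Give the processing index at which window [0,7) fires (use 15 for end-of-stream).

8

i=0 t=0 v=4: → [0,7); WM=−∞
i=1 t=0 v=5: → [0,7); WM=−∞
i=2 t=4 v=6: → [0,7); WM=1
i=3 t=4 v=9: → [0,7); WM=1
i=4 t=5 v=8: → [0,7); WM=1
i=5 t=7 v=8: → [7,14); WM=4
i=6 t=10 v=3: → [7,14); WM=4
i=7 t=10 v=8: → [7,14); WM=4
i=8 t=15 v=3: → [14,21); WM=12; [0,7) fires=5
i=9 t=18 v=1: → [14,21); WM=12
i=10 t=10 v=8: DROP (t<12-1); WM=12
i=11 t=17 v=9: → [14,21); WM=15; [7,14) fires=2
i=12 t=7 v=4: DROP (t<15-1); WM=15
i=13 t=20 v=1: → [14,21); WM=15
i=14 t=21 v=3: → [21,28); WM=18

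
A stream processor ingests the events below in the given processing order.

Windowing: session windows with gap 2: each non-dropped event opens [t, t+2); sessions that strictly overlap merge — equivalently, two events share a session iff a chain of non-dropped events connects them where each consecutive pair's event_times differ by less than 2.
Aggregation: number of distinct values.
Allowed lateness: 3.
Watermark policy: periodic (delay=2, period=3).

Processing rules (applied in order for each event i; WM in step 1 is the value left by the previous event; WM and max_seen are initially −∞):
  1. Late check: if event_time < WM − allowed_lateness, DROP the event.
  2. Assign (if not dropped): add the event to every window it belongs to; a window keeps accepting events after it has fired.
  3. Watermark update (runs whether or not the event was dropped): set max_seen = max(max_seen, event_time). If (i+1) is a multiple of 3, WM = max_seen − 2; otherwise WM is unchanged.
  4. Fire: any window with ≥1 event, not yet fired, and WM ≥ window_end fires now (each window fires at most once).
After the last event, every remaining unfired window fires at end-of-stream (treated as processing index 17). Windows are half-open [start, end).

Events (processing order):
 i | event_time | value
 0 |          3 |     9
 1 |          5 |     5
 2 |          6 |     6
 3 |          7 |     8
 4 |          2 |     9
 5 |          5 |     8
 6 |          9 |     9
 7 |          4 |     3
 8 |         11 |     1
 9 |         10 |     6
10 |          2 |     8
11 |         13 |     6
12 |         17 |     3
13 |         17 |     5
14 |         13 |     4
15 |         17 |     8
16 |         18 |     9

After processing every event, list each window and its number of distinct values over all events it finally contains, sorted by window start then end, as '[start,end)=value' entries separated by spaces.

[2,9)=5 [9,13)=3 [13,15)=2 [17,20)=4

i=0 t=3 v=9: → [3,5); WM=−∞
i=1 t=5 v=5: → [5,7); WM=−∞
i=2 t=6 v=6: → [5,8); WM=4
i=3 t=7 v=8: → [5,9); WM=4
i=4 t=2 v=9: → [2,5); WM=4
i=5 t=5 v=8: → [5,9); WM=5
i=6 t=9 v=9: → [9,11); WM=5
i=7 t=4 v=3: → [2,9); WM=5
i=8 t=11 v=1: → [11,13); WM=9
i=9 t=10 v=6: → [9,13); WM=9
i=10 t=2 v=8: DROP (t<9-3); WM=9
i=11 t=13 v=6: → [13,15); WM=11
i=12 t=17 v=3: → [17,19); WM=11
i=13 t=17 v=5: → [17,19); WM=11
i=14 t=13 v=4: → [13,15); WM=15
i=15 t=17 v=8: → [17,19); WM=15
i=16 t=18 v=9: → [17,20); WM=15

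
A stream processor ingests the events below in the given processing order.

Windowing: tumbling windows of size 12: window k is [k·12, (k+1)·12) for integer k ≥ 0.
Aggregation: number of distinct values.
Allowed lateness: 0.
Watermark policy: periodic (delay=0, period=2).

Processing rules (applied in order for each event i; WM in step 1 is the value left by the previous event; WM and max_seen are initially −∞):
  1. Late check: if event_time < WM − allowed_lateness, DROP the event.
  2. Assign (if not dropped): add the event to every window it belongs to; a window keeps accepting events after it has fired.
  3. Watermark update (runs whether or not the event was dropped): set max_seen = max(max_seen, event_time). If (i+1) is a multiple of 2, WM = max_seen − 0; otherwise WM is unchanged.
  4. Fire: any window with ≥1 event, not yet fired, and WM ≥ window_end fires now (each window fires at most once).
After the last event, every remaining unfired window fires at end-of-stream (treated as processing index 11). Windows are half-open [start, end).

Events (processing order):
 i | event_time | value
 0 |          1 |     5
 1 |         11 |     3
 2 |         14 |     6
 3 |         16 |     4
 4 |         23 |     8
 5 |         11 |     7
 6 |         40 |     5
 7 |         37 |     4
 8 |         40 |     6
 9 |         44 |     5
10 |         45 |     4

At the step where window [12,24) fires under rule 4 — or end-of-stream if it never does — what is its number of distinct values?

3

i=0 t=1 v=5: → [0,12); WM=−∞
i=1 t=11 v=3: → [0,12); WM=11
i=2 t=14 v=6: → [12,24); WM=11
i=3 t=16 v=4: → [12,24); WM=16; [0,12) fires=2
i=4 t=23 v=8: → [12,24); WM=16
i=5 t=11 v=7: DROP (t<16-0); WM=23
i=6 t=40 v=5: → [36,48); WM=23
i=7 t=37 v=4: → [36,48); WM=40; [12,24) fires=3
i=8 t=40 v=6: → [36,48); WM=40
i=9 t=44 v=5: → [36,48); WM=44
i=10 t=45 v=4: → [36,48); WM=44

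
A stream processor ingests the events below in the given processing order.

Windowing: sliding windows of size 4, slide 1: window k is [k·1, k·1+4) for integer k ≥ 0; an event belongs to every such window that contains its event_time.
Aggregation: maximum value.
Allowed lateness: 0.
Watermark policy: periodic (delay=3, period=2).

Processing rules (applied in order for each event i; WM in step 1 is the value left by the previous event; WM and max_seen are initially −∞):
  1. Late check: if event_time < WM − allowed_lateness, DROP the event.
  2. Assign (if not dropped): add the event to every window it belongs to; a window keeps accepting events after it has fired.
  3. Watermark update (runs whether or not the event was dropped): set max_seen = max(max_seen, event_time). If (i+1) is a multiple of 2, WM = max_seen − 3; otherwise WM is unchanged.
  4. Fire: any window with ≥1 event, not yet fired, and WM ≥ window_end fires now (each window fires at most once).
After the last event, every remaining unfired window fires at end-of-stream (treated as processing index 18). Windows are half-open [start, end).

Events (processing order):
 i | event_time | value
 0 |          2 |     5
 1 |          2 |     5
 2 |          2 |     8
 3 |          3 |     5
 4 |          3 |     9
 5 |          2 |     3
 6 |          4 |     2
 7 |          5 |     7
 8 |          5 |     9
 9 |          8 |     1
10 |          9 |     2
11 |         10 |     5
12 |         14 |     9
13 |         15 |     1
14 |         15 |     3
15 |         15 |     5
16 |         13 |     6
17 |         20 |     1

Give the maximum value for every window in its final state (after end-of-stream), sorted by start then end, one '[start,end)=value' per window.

i=0 t=2 v=5: → [2,6),[1,5),[0,4); WM=−∞
i=1 t=2 v=5: → [2,6),[1,5),[0,4); WM=-1
i=2 t=2 v=8: → [2,6),[1,5),[0,4); WM=-1
i=3 t=3 v=5: → [3,7),[2,6),[1,5),[0,4); WM=0
i=4 t=3 v=9: → [3,7),[2,6),[1,5),[0,4); WM=0
i=5 t=2 v=3: → [2,6),[1,5),[0,4); WM=0
i=6 t=4 v=2: → [4,8),[3,7),[2,6),[1,5); WM=0
i=7 t=5 v=7: → [5,9),[4,8),[3,7),[2,6); WM=2
i=8 t=5 v=9: → [5,9),[4,8),[3,7),[2,6); WM=2
i=9 t=8 v=1: → [8,12),[7,11),[6,10),[5,9); WM=5; [0,4) fires=9 [1,5) fires=9
i=10 t=9 v=2: → [9,13),[8,12),[7,11),[6,10); WM=5
i=11 t=10 v=5: → [10,14),[9,13),[8,12),[7,11); WM=7; [2,6) fires=9 [3,7) fires=9
i=12 t=14 v=9: → [14,18),[13,17),[12,16),[11,15); WM=7
i=13 t=15 v=1: → [15,19),[14,18),[13,17),[12,16); WM=12; [4,8) fires=9 [5,9) fires=9 [6,10) fires=2 [7,11) fires=5 [8,12) fires=5
i=14 t=15 v=3: → [15,19),[14,18),[13,17),[12,16); WM=12
i=15 t=15 v=5: → [15,19),[14,18),[13,17),[12,16); WM=12
i=16 t=13 v=6: → [13,17),[12,16),[11,15),[10,14); WM=12
i=17 t=20 v=1: → [20,24),[19,23),[18,22),[17,21); WM=17; [9,13) fires=5 [10,14) fires=6 [11,15) fires=9 [12,16) fires=9 [13,17) fires=9

[0,4)=9 [1,5)=9 [2,6)=9 [3,7)=9 [4,8)=9 [5,9)=9 [6,10)=2 [7,11)=5 [8,12)=5 [9,13)=5 [10,14)=6 [11,15)=9 [12,16)=9 [13,17)=9 [14,18)=9 [15,19)=5 [17,21)=1 [18,22)=1 [19,23)=1 [20,24)=1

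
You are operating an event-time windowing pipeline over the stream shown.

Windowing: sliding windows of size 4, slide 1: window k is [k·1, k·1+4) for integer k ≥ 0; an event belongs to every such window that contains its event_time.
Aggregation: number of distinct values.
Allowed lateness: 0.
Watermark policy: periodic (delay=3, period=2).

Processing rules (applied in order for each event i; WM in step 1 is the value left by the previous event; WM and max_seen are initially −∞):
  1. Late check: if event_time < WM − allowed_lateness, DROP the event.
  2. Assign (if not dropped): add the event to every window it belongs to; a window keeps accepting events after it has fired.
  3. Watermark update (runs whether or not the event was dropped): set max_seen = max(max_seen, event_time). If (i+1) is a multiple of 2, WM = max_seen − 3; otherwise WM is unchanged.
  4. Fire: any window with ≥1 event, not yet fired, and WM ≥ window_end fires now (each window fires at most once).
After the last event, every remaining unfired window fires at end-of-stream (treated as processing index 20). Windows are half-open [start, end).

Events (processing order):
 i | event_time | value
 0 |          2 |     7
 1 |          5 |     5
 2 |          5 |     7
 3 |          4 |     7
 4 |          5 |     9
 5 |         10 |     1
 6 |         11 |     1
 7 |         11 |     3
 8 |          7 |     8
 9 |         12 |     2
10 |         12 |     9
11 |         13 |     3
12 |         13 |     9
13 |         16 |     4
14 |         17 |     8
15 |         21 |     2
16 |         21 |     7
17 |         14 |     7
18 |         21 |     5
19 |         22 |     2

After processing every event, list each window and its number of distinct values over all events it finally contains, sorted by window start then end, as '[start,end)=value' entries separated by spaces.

i=0 t=2 v=7: → [2,6),[1,5),[0,4); WM=−∞
i=1 t=5 v=5: → [5,9),[4,8),[3,7),[2,6); WM=2
i=2 t=5 v=7: → [5,9),[4,8),[3,7),[2,6); WM=2
i=3 t=4 v=7: → [4,8),[3,7),[2,6),[1,5); WM=2
i=4 t=5 v=9: → [5,9),[4,8),[3,7),[2,6); WM=2
i=5 t=10 v=1: → [10,14),[9,13),[8,12),[7,11); WM=7; [0,4) fires=1 [1,5) fires=1 [2,6) fires=3 [3,7) fires=3
i=6 t=11 v=1: → [11,15),[10,14),[9,13),[8,12); WM=7
i=7 t=11 v=3: → [11,15),[10,14),[9,13),[8,12); WM=8; [4,8) fires=3
i=8 t=7 v=8: DROP (t<8-0); WM=8
i=9 t=12 v=2: → [12,16),[11,15),[10,14),[9,13); WM=9; [5,9) fires=3
i=10 t=12 v=9: → [12,16),[11,15),[10,14),[9,13); WM=9
i=11 t=13 v=3: → [13,17),[12,16),[11,15),[10,14); WM=10
i=12 t=13 v=9: → [13,17),[12,16),[11,15),[10,14); WM=10
i=13 t=16 v=4: → [16,20),[15,19),[14,18),[13,17); WM=13; [7,11) fires=1 [8,12) fires=2 [9,13) fires=4
i=14 t=17 v=8: → [17,21),[16,20),[15,19),[14,18); WM=13
i=15 t=21 v=2: → [21,25),[20,24),[19,23),[18,22); WM=18; [10,14) fires=4 [11,15) fires=4 [12,16) fires=3 [13,17) fires=3 [14,18) fires=2
i=16 t=21 v=7: → [21,25),[20,24),[19,23),[18,22); WM=18
i=17 t=14 v=7: DROP (t<18-0); WM=18
i=18 t=21 v=5: → [21,25),[20,24),[19,23),[18,22); WM=18
i=19 t=22 v=2: → [22,26),[21,25),[20,24),[19,23); WM=19; [15,19) fires=2

[0,4)=1 [1,5)=1 [2,6)=3 [3,7)=3 [4,8)=3 [5,9)=3 [7,11)=1 [8,12)=2 [9,13)=4 [10,14)=4 [11,15)=4 [12,16)=3 [13,17)=3 [14,18)=2 [15,19)=2 [16,20)=2 [17,21)=1 [18,22)=3 [19,23)=3 [20,24)=3 [21,25)=3 [22,26)=1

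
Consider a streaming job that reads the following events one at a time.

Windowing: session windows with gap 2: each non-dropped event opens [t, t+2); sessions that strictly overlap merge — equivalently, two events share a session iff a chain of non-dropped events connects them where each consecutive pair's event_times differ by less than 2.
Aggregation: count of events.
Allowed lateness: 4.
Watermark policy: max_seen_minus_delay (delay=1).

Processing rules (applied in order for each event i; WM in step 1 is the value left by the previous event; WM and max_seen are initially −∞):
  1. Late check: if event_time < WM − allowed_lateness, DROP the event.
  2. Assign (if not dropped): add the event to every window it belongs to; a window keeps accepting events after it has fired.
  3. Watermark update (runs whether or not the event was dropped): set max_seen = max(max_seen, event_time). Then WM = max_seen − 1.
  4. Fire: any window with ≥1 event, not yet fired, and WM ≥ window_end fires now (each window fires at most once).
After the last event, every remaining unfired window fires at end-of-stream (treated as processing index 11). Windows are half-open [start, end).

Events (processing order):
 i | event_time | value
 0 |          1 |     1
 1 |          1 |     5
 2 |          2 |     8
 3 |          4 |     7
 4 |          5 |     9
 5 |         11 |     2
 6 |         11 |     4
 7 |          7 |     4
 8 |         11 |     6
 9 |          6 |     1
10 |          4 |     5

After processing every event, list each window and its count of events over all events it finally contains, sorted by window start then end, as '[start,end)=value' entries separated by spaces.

[1,4)=3 [4,9)=4 [11,13)=3

i=0 t=1 v=1: → [1,3); WM=0
i=1 t=1 v=5: → [1,3); WM=0
i=2 t=2 v=8: → [1,4); WM=1
i=3 t=4 v=7: → [4,6); WM=3
i=4 t=5 v=9: → [4,7); WM=4
i=5 t=11 v=2: → [11,13); WM=10
i=6 t=11 v=4: → [11,13); WM=10
i=7 t=7 v=4: → [7,9); WM=10
i=8 t=11 v=6: → [11,13); WM=10
i=9 t=6 v=1: → [4,9); WM=10
i=10 t=4 v=5: DROP (t<10-4); WM=10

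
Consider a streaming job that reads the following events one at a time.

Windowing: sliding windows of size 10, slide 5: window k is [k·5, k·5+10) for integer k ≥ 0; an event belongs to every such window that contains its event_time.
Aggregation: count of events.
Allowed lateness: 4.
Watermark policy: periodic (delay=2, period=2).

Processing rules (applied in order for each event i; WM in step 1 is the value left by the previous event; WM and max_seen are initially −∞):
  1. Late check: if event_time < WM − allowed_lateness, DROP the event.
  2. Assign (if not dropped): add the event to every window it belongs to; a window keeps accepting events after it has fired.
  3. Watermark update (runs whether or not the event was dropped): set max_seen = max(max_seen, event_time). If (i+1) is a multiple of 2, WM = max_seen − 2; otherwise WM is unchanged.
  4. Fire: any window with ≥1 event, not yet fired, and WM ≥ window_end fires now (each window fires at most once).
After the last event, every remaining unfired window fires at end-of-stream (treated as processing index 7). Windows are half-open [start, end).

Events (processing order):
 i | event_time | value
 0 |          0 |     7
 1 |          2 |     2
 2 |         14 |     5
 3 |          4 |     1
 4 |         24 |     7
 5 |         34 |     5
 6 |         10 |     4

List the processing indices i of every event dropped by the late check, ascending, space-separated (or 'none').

i=0 t=0 v=7: → [0,10); WM=−∞
i=1 t=2 v=2: → [0,10); WM=0
i=2 t=14 v=5: → [10,20),[5,15); WM=0
i=3 t=4 v=1: → [0,10); WM=12; [0,10) fires=3
i=4 t=24 v=7: → [20,30),[15,25); WM=12
i=5 t=34 v=5: → [30,40),[25,35); WM=32; [5,15) fires=1 [10,20) fires=1 [15,25) fires=1 [20,30) fires=1
i=6 t=10 v=4: DROP (t<32-4); WM=32

6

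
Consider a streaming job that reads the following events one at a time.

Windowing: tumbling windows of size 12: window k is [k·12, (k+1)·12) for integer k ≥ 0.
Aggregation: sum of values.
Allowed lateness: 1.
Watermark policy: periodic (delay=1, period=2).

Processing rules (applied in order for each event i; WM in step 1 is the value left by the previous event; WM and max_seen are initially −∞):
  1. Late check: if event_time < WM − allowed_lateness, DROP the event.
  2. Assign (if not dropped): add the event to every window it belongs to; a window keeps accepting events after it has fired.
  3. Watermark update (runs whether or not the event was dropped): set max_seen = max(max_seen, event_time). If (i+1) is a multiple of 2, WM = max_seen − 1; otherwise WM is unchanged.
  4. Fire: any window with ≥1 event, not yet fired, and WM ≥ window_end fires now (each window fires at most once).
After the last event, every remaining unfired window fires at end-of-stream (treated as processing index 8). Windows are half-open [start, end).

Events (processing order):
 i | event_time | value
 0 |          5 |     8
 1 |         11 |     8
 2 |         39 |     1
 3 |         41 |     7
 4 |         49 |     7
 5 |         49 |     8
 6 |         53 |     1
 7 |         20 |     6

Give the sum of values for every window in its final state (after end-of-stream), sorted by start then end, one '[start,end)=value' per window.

i=0 t=5 v=8: → [0,12); WM=−∞
i=1 t=11 v=8: → [0,12); WM=10
i=2 t=39 v=1: → [36,48); WM=10
i=3 t=41 v=7: → [36,48); WM=40; [0,12) fires=16
i=4 t=49 v=7: → [48,60); WM=40
i=5 t=49 v=8: → [48,60); WM=48; [36,48) fires=8
i=6 t=53 v=1: → [48,60); WM=48
i=7 t=20 v=6: DROP (t<48-1); WM=52

[0,12)=16 [36,48)=8 [48,60)=16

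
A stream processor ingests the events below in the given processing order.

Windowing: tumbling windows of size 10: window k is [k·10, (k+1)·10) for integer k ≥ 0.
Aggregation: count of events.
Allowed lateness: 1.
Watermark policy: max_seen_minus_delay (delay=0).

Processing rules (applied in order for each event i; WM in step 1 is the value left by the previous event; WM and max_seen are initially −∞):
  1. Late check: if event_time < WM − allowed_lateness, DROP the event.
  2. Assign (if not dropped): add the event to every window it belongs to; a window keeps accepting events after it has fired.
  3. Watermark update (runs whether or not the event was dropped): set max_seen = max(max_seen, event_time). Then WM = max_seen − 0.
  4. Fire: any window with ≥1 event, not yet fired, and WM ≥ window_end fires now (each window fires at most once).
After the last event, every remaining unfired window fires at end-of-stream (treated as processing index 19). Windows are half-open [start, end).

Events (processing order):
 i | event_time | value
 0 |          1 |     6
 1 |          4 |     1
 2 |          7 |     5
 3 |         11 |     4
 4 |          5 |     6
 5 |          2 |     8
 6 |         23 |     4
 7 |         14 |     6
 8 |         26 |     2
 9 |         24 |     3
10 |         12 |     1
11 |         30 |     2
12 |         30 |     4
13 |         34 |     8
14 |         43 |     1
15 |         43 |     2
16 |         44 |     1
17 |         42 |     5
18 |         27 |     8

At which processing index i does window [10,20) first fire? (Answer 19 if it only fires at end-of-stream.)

6

i=0 t=1 v=6: → [0,10); WM=1
i=1 t=4 v=1: → [0,10); WM=4
i=2 t=7 v=5: → [0,10); WM=7
i=3 t=11 v=4: → [10,20); WM=11; [0,10) fires=3
i=4 t=5 v=6: DROP (t<11-1); WM=11
i=5 t=2 v=8: DROP (t<11-1); WM=11
i=6 t=23 v=4: → [20,30); WM=23; [10,20) fires=1
i=7 t=14 v=6: DROP (t<23-1); WM=23
i=8 t=26 v=2: → [20,30); WM=26
i=9 t=24 v=3: DROP (t<26-1); WM=26
i=10 t=12 v=1: DROP (t<26-1); WM=26
i=11 t=30 v=2: → [30,40); WM=30; [20,30) fires=2
i=12 t=30 v=4: → [30,40); WM=30
i=13 t=34 v=8: → [30,40); WM=34
i=14 t=43 v=1: → [40,50); WM=43; [30,40) fires=3
i=15 t=43 v=2: → [40,50); WM=43
i=16 t=44 v=1: → [40,50); WM=44
i=17 t=42 v=5: DROP (t<44-1); WM=44
i=18 t=27 v=8: DROP (t<44-1); WM=44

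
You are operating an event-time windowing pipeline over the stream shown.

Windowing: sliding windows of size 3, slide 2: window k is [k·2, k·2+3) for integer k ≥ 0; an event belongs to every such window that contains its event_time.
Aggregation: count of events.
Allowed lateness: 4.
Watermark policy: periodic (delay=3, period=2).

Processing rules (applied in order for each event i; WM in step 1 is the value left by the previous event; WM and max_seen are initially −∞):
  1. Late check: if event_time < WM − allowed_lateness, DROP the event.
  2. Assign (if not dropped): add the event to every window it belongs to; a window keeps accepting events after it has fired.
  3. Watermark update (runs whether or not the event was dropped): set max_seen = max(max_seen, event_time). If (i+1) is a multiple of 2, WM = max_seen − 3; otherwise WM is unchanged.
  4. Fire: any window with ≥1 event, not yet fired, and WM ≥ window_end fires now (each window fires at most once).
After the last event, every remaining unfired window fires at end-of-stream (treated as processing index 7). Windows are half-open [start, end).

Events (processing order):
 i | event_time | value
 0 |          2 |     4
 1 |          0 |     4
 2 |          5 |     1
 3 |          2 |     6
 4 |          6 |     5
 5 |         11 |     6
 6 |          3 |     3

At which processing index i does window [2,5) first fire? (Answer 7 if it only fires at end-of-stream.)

5

i=0 t=2 v=4: → [2,5),[0,3); WM=−∞
i=1 t=0 v=4: → [0,3); WM=-1
i=2 t=5 v=1: → [4,7); WM=-1
i=3 t=2 v=6: → [2,5),[0,3); WM=2
i=4 t=6 v=5: → [6,9),[4,7); WM=2
i=5 t=11 v=6: → [10,13); WM=8; [0,3) fires=3 [2,5) fires=2 [4,7) fires=2
i=6 t=3 v=3: DROP (t<8-4); WM=8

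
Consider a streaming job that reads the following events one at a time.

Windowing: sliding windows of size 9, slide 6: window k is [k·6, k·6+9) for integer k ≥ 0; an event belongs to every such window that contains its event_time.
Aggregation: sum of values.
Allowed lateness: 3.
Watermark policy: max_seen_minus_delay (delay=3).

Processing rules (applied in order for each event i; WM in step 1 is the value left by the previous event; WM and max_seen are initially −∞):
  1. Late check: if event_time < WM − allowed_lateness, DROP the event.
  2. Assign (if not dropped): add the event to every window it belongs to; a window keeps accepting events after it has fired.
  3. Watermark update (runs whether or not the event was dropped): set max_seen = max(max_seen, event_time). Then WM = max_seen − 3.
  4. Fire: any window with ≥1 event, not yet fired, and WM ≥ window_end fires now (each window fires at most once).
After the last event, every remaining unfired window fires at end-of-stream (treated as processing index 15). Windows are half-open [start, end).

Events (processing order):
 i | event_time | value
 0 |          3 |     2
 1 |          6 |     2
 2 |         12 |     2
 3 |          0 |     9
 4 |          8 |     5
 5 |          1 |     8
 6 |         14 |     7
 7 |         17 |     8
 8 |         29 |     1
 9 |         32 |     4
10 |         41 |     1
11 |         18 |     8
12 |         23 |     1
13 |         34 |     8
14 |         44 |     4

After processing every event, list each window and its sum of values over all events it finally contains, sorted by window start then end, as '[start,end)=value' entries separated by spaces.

[0,9)=9 [6,15)=16 [12,21)=17 [24,33)=5 [30,39)=4 [36,45)=5 [42,51)=4

i=0 t=3 v=2: → [0,9); WM=0
i=1 t=6 v=2: → [6,15),[0,9); WM=3
i=2 t=12 v=2: → [12,21),[6,15); WM=9; [0,9) fires=4
i=3 t=0 v=9: DROP (t<9-3); WM=9
i=4 t=8 v=5: → [6,15),[0,9); WM=9
i=5 t=1 v=8: DROP (t<9-3); WM=9
i=6 t=14 v=7: → [12,21),[6,15); WM=11
i=7 t=17 v=8: → [12,21); WM=14
i=8 t=29 v=1: → [24,33); WM=26; [6,15) fires=16 [12,21) fires=17
i=9 t=32 v=4: → [30,39),[24,33); WM=29
i=10 t=41 v=1: → [36,45); WM=38; [24,33) fires=5
i=11 t=18 v=8: DROP (t<38-3); WM=38
i=12 t=23 v=1: DROP (t<38-3); WM=38
i=13 t=34 v=8: DROP (t<38-3); WM=38
i=14 t=44 v=4: → [42,51),[36,45); WM=41; [30,39) fires=4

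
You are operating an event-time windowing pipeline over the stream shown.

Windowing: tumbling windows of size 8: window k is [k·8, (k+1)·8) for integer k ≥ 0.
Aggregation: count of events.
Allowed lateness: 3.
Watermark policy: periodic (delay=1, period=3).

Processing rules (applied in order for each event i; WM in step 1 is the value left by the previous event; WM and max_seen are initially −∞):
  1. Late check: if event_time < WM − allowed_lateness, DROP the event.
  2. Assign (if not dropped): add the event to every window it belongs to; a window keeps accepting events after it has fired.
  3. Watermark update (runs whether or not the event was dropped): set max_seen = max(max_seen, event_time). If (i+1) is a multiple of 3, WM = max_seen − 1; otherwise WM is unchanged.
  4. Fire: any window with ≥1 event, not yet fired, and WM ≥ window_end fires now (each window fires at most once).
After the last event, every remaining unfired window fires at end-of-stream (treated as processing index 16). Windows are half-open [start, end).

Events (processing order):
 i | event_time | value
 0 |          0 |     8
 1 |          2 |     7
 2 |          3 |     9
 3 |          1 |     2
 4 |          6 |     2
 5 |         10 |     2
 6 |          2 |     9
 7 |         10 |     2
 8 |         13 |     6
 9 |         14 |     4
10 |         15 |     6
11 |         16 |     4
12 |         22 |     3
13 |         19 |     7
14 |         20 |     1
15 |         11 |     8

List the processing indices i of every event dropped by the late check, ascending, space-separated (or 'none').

6 15

i=0 t=0 v=8: → [0,8); WM=−∞
i=1 t=2 v=7: → [0,8); WM=−∞
i=2 t=3 v=9: → [0,8); WM=2
i=3 t=1 v=2: → [0,8); WM=2
i=4 t=6 v=2: → [0,8); WM=2
i=5 t=10 v=2: → [8,16); WM=9; [0,8) fires=5
i=6 t=2 v=9: DROP (t<9-3); WM=9
i=7 t=10 v=2: → [8,16); WM=9
i=8 t=13 v=6: → [8,16); WM=12
i=9 t=14 v=4: → [8,16); WM=12
i=10 t=15 v=6: → [8,16); WM=12
i=11 t=16 v=4: → [16,24); WM=15
i=12 t=22 v=3: → [16,24); WM=15
i=13 t=19 v=7: → [16,24); WM=15
i=14 t=20 v=1: → [16,24); WM=21; [8,16) fires=5
i=15 t=11 v=8: DROP (t<21-3); WM=21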